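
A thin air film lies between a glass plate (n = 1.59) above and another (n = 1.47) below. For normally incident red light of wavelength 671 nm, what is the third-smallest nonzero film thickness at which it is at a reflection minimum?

At the upper boundary (n = 1.59 to n = 1.0) the reflected ray undergoes no phase shift.
Ray reflecting at the bottom interface goes from n = 1.0 toward n = 1.47: a half-wave phase shift.
Exactly one π shift → a net half-wave offset.
For dark reflection here: 2 n t = m λ.
The third-smallest nonzero thickness corresponds to m = 3: t = m λ / (2 n) = 3.00 × 671 / (2 × 1.0) = 1007 nm.

1007 nm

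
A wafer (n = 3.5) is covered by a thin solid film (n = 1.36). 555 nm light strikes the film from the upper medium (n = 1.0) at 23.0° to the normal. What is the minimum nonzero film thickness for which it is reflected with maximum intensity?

213 nm

Ray reflecting at the top interface goes from n = 1.0 toward n = 1.36: a half-wave phase shift.
At the lower boundary (n = 1.36 to n = 3.5) the reflected ray undergoes a half-wave phase shift.
Zero or two π shifts → no net half-wave offset.
So the condition for constructive reflection is 2 n t cos θ_r = m λ.
Snell's law: 1.0 sin 23.0° = 1.36 sin θ_r → sin θ_r = 0.287, cos θ_r = 0.958.
Minimum nonzero at m = 1: t = λ / (2 n cos θ_r) = 555 / (2 × 1.36 × 0.958) = 213 nm.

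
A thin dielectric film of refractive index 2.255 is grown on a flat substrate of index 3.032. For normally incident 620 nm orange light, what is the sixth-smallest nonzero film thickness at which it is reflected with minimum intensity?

Top surface (1.0 → 2.255): reflection off a higher-index medium gives a half-wave phase shift.
At the lower boundary (n = 2.255 to n = 3.032) the reflected ray undergoes a half-wave phase shift.
Net: no relative phase inversion (both shifts match).
For dark reflection here: 2 n t = (m + ½) λ.
The sixth-smallest nonzero thickness corresponds to m = 5: t = (m + ½) λ / (2 n) = 5.50 × 620 / (2 × 2.255) = 756 nm.

756 nm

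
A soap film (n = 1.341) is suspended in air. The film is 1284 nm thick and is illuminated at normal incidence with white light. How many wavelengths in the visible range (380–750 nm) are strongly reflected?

4

Ray reflecting at the top interface goes from n = 1.0 toward n = 1.341: a half-wave phase shift.
Bottom surface (1.341 → 1.0): reflection off a lower-index medium gives no phase shift.
The two reflections differ by half a wavelength.
For strong reflection here: 2 n t = (m + ½) λ.
λ = 2 n t / (m + ½) = 3444 / (m + ½) nm.
m=4: 765 nm (IR); m=5: 626 nm (visible); m=6: 530 nm (visible); m=7: 459 nm (visible); m=8: 405 nm (visible); m=9: 362 nm (UV).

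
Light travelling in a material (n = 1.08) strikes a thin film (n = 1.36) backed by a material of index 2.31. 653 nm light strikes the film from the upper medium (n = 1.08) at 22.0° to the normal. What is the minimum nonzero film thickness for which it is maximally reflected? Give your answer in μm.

0.251 μm

Ray reflecting at the top interface goes from n = 1.08 toward n = 1.36: a half-wave phase shift.
At the lower boundary (n = 1.36 to n = 2.31) the reflected ray undergoes a half-wave phase shift.
The two reflections carry the same phase change, so no net offset.
So the condition for constructive reflection is 2 n t cos θ_r = m λ.
Snell's law: 1.08 sin 22.0° = 1.36 sin θ_r → sin θ_r = 0.297, cos θ_r = 0.955.
Minimum nonzero at m = 1: t = λ / (2 n cos θ_r) = 653 / (2 × 1.36 × 0.955) = 251 nm.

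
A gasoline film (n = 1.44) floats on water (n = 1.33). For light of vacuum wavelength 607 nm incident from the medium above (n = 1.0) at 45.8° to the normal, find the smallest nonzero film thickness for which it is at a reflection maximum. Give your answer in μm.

At the upper boundary (n = 1.0 to n = 1.44) the reflected ray undergoes a half-wave phase shift.
At the lower boundary (n = 1.44 to n = 1.33) the reflected ray undergoes no phase shift.
Net: one phase inversion between the two reflected rays.
For maximum reflection here: 2 n t cos θ_r = (m + ½) λ.
Snell's law: 1.0 sin 45.8° = 1.44 sin θ_r → sin θ_r = 0.498, cos θ_r = 0.867.
Minimum at m = 0: t = λ / (4 n cos θ_r) = 607 / (4 × 1.44 × 0.867) = 122 nm.

0.122 μm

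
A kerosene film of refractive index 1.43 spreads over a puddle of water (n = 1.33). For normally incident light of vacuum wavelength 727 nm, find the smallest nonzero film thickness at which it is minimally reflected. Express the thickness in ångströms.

At the upper boundary (n = 1.0 to n = 1.43) the reflected ray undergoes a half-wave phase shift.
Ray reflecting at the bottom interface goes from n = 1.43 toward n = 1.33: no phase shift.
The two reflections differ by half a wavelength.
With one net inversion, destructive interference in reflection requires 2 n t = m λ.
Minimum nonzero at m = 1: t = λ / (2 n) = 727 / (2 × 1.43) = 254 nm.

2542 Å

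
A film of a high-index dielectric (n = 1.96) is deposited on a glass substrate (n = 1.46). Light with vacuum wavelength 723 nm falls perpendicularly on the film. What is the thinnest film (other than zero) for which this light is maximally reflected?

At the upper boundary (n = 1.0 to n = 1.96) the reflected ray undergoes a half-wave phase shift.
At the lower boundary (n = 1.96 to n = 1.46) the reflected ray undergoes no phase shift.
Net: one phase inversion between the two reflected rays.
So the condition for constructive reflection is 2 n t = (m + ½) λ.
Minimum at m = 0: t = λ / (4 n) = 723 / (4 × 1.96) = 92.2 nm.

92.2 nm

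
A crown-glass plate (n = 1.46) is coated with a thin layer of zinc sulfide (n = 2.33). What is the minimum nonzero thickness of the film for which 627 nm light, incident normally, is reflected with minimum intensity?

Top surface (1.0 → 2.33): reflection off a higher-index medium gives a half-wave phase shift.
Ray reflecting at the bottom interface goes from n = 2.33 toward n = 1.46: no phase shift.
Exactly one π shift → a net half-wave offset.
So the condition for destructive reflection is 2 n t = m λ.
Minimum nonzero at m = 1: t = λ / (2 n) = 627 / (2 × 2.33) = 135 nm.

135 nm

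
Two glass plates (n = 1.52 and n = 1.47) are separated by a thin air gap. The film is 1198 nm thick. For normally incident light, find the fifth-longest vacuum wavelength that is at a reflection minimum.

479 nm

Ray reflecting at the top interface goes from n = 1.52 toward n = 1.0: no phase shift.
Ray reflecting at the bottom interface goes from n = 1.0 toward n = 1.47: a half-wave phase shift.
Exactly one π shift → a net half-wave offset.
So the condition for destructive reflection is 2 n t = m λ.
λ = 2 n t / m. The fifth-longest wavelength is m = 5: λ = 2 × 1.0 × 1198 / 5.00 = 479 nm.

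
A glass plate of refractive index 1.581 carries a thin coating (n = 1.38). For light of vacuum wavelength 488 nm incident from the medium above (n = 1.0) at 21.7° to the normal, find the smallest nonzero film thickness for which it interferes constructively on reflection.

184 nm

Top surface (1.0 → 1.38): reflection off a higher-index medium gives a half-wave phase shift.
Ray reflecting at the bottom interface goes from n = 1.38 toward n = 1.581: a half-wave phase shift.
The two reflections carry the same phase change, so no net offset.
For strong reflection here: 2 n t cos θ_r = m λ.
Snell's law: 1.0 sin 21.7° = 1.38 sin θ_r → sin θ_r = 0.268, cos θ_r = 0.963.
Minimum nonzero at m = 1: t = λ / (2 n cos θ_r) = 488 / (2 × 1.38 × 0.963) = 184 nm.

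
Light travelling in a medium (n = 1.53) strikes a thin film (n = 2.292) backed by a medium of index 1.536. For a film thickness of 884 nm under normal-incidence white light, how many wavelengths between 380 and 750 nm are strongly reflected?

Ray reflecting at the top interface goes from n = 1.53 toward n = 2.292: a half-wave phase shift.
Ray reflecting at the bottom interface goes from n = 2.292 toward n = 1.536: no phase shift.
Exactly one π shift → a net half-wave offset.
So the condition for constructive reflection is 2 n t = (m + ½) λ.
λ = 2 n t / (m + ½) = 4052 / (m + ½) nm.
m=4: 901 nm (IR); m=5: 737 nm (visible); m=6: 623 nm (visible); m=7: 540 nm (visible); m=8: 477 nm (visible); m=9: 427 nm (visible); m=10: 386 nm (visible); m=11: 352 nm (UV).

6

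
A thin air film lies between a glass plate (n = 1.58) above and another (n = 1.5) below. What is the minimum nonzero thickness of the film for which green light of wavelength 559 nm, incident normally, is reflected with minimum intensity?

280 nm

Top surface (1.58 → 1.0): reflection off a lower-index medium gives no phase shift.
At the lower boundary (n = 1.0 to n = 1.5) the reflected ray undergoes a half-wave phase shift.
The two reflections differ by half a wavelength.
For minimum reflection here: 2 n t = m λ.
Minimum nonzero at m = 1: t = λ / (2 n) = 559 / (2 × 1.0) = 280 nm.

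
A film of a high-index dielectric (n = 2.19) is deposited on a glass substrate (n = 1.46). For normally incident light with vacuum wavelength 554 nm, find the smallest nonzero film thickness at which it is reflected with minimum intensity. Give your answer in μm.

0.126 μm

At the upper boundary (n = 1.0 to n = 2.19) the reflected ray undergoes a half-wave phase shift.
At the lower boundary (n = 2.19 to n = 1.46) the reflected ray undergoes no phase shift.
Exactly one π shift → a net half-wave offset.
So the condition for destructive reflection is 2 n t = m λ.
Minimum nonzero at m = 1: t = λ / (2 n) = 554 / (2 × 2.19) = 126 nm.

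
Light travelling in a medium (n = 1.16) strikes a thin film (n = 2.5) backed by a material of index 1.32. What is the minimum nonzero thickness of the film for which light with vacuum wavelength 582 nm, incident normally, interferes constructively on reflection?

Ray reflecting at the top interface goes from n = 1.16 toward n = 2.5: a half-wave phase shift.
Ray reflecting at the bottom interface goes from n = 2.5 toward n = 1.32: no phase shift.
Exactly one π shift → a net half-wave offset.
For bright reflection here: 2 n t = (m + ½) λ.
Minimum at m = 0: t = λ / (4 n) = 582 / (4 × 2.5) = 58.2 nm.

58.2 nm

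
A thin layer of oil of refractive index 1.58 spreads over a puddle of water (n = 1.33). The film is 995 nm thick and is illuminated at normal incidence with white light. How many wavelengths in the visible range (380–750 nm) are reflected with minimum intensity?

4

Top surface (1.0 → 1.58): reflection off a higher-index medium gives a half-wave phase shift.
Bottom surface (1.58 → 1.33): reflection off a lower-index medium gives no phase shift.
The two reflections differ by half a wavelength.
With one net inversion, destructive interference in reflection requires 2 n t = m λ.
λ = 2 n t / m = 3144 / m nm.
m=4: 786 nm (IR); m=5: 629 nm (visible); m=6: 524 nm (visible); m=7: 449 nm (visible); m=8: 393 nm (visible); m=9: 349 nm (UV).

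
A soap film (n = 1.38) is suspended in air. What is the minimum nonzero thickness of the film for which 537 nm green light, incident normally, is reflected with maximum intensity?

97.3 nm

Ray reflecting at the top interface goes from n = 1.0 toward n = 1.38: a half-wave phase shift.
Bottom surface (1.38 → 1.0): reflection off a lower-index medium gives no phase shift.
The two reflections differ by half a wavelength.
So the condition for constructive reflection is 2 n t = (m + ½) λ.
Minimum at m = 0: t = λ / (4 n) = 537 / (4 × 1.38) = 97.3 nm.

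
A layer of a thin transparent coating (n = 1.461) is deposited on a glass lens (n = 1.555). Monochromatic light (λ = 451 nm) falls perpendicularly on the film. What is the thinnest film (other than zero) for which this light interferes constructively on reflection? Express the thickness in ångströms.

1543 Å

At the upper boundary (n = 1.0 to n = 1.461) the reflected ray undergoes a half-wave phase shift.
At the lower boundary (n = 1.461 to n = 1.555) the reflected ray undergoes a half-wave phase shift.
Net: no relative phase inversion (both shifts match).
For strong reflection here: 2 n t = m λ.
Minimum nonzero at m = 1: t = λ / (2 n) = 451 / (2 × 1.461) = 154 nm.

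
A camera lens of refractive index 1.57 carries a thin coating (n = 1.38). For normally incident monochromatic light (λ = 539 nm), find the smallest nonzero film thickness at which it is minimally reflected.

97.6 nm

Ray reflecting at the top interface goes from n = 1.0 toward n = 1.38: a half-wave phase shift.
Bottom surface (1.38 → 1.57): reflection off a higher-index medium gives a half-wave phase shift.
The two reflections carry the same phase change, so no net offset.
So the condition for destructive reflection is 2 n t = (m + ½) λ.
Minimum at m = 0: t = λ / (4 n) = 539 / (4 × 1.38) = 97.6 nm.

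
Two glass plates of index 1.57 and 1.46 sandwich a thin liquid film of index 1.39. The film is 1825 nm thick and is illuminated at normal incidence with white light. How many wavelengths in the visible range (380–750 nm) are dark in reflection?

Top surface (1.57 → 1.39): reflection off a lower-index medium gives no phase shift.
Bottom surface (1.39 → 1.46): reflection off a higher-index medium gives a half-wave phase shift.
The two reflections differ by half a wavelength.
So the condition for destructive reflection is 2 n t = m λ.
λ = 2 n t / m = 5074 / m nm.
m=6: 846 nm (IR); m=7: 725 nm (visible); m=8: 634 nm (visible); m=9: 564 nm (visible); m=10: 507 nm (visible); m=11: 461 nm (visible); m=12: 423 nm (visible); m=13: 390 nm (visible); m=14: 362 nm (UV).

7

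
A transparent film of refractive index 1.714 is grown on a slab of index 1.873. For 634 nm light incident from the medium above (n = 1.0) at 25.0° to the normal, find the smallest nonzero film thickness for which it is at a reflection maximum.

191 nm

Top surface (1.0 → 1.714): reflection off a higher-index medium gives a half-wave phase shift.
Bottom surface (1.714 → 1.873): reflection off a higher-index medium gives a half-wave phase shift.
Net: no relative phase inversion (both shifts match).
For strong reflection here: 2 n t cos θ_r = m λ.
Snell's law: 1.0 sin 25.0° = 1.714 sin θ_r → sin θ_r = 0.247, cos θ_r = 0.969.
Minimum nonzero at m = 1: t = λ / (2 n cos θ_r) = 634 / (2 × 1.714 × 0.969) = 191 nm.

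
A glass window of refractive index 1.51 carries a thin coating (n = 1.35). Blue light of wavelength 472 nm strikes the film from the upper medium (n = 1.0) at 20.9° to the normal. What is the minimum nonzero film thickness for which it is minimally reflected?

90.6 nm

Ray reflecting at the top interface goes from n = 1.0 toward n = 1.35: a half-wave phase shift.
Bottom surface (1.35 → 1.51): reflection off a higher-index medium gives a half-wave phase shift.
The two reflections carry the same phase change, so no net offset.
With no net inversion, destructive interference in reflection requires 2 n t cos θ_r = (m + ½) λ.
Snell's law: 1.0 sin 20.9° = 1.35 sin θ_r → sin θ_r = 0.264, cos θ_r = 0.964.
Minimum at m = 0: t = λ / (4 n cos θ_r) = 472 / (4 × 1.35 × 0.964) = 90.6 nm.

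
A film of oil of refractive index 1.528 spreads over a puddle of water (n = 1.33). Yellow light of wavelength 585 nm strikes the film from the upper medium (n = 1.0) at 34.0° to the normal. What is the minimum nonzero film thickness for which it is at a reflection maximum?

Ray reflecting at the top interface goes from n = 1.0 toward n = 1.528: a half-wave phase shift.
Bottom surface (1.528 → 1.33): reflection off a lower-index medium gives no phase shift.
Net: one phase inversion between the two reflected rays.
With one net inversion, constructive interference in reflection requires 2 n t cos θ_r = (m + ½) λ.
Snell's law: 1.0 sin 34.0° = 1.528 sin θ_r → sin θ_r = 0.366, cos θ_r = 0.931.
Minimum at m = 0: t = λ / (4 n cos θ_r) = 585 / (4 × 1.528 × 0.931) = 103 nm.

103 nm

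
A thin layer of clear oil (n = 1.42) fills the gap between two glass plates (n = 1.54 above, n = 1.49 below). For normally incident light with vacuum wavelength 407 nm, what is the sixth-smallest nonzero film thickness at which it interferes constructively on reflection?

At the upper boundary (n = 1.54 to n = 1.42) the reflected ray undergoes no phase shift.
At the lower boundary (n = 1.42 to n = 1.49) the reflected ray undergoes a half-wave phase shift.
Net: one phase inversion between the two reflected rays.
So the condition for constructive reflection is 2 n t = (m + ½) λ.
The sixth-smallest nonzero thickness corresponds to m = 5: t = (m + ½) λ / (2 n) = 5.50 × 407 / (2 × 1.42) = 788 nm.

788 nm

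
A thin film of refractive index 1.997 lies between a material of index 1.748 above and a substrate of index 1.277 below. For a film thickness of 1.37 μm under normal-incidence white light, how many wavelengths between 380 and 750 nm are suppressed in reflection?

Ray reflecting at the top interface goes from n = 1.748 toward n = 1.997: a half-wave phase shift.
At the lower boundary (n = 1.997 to n = 1.277) the reflected ray undergoes no phase shift.
The two reflections differ by half a wavelength.
For weak reflection here: 2 n t = m λ.
λ = 2 n t / m = 5472 / m nm.
m=7: 782 nm (IR); m=8: 684 nm (visible); m=9: 608 nm (visible); m=10: 547 nm (visible); m=11: 497 nm (visible); m=12: 456 nm (visible); m=13: 421 nm (visible); m=14: 391 nm (visible); m=15: 365 nm (UV).

7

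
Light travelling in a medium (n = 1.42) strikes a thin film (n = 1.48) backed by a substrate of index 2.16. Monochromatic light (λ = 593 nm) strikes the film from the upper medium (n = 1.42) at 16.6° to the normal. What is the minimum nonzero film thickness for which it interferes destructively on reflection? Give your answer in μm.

0.104 μm

At the upper boundary (n = 1.42 to n = 1.48) the reflected ray undergoes a half-wave phase shift.
Ray reflecting at the bottom interface goes from n = 1.48 toward n = 2.16: a half-wave phase shift.
Zero or two π shifts → no net half-wave offset.
For weak reflection here: 2 n t cos θ_r = (m + ½) λ.
Snell's law: 1.42 sin 16.6° = 1.48 sin θ_r → sin θ_r = 0.274, cos θ_r = 0.962.
Minimum at m = 0: t = λ / (4 n cos θ_r) = 593 / (4 × 1.48 × 0.962) = 104 nm.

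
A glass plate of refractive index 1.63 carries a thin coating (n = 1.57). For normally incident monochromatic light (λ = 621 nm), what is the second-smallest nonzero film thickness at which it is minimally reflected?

297 nm

At the upper boundary (n = 1.0 to n = 1.57) the reflected ray undergoes a half-wave phase shift.
Bottom surface (1.57 → 1.63): reflection off a higher-index medium gives a half-wave phase shift.
Zero or two π shifts → no net half-wave offset.
So the condition for destructive reflection is 2 n t = (m + ½) λ.
The second-smallest nonzero thickness corresponds to m = 1: t = (m + ½) λ / (2 n) = 1.50 × 621 / (2 × 1.57) = 297 nm.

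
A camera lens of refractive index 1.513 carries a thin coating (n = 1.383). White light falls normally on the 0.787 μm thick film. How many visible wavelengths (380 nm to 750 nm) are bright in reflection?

At the upper boundary (n = 1.0 to n = 1.383) the reflected ray undergoes a half-wave phase shift.
Ray reflecting at the bottom interface goes from n = 1.383 toward n = 1.513: a half-wave phase shift.
Zero or two π shifts → no net half-wave offset.
With no net inversion, constructive interference in reflection requires 2 n t = m λ.
λ = 2 n t / m = 2177 / m nm.
m=2: 1088 nm (IR); m=3: 726 nm (visible); m=4: 544 nm (visible); m=5: 435 nm (visible); m=6: 363 nm (UV).

3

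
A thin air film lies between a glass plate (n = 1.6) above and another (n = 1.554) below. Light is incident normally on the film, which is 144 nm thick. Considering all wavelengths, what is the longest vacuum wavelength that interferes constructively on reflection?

576 nm

Ray reflecting at the top interface goes from n = 1.6 toward n = 1.0: no phase shift.
Ray reflecting at the bottom interface goes from n = 1.0 toward n = 1.554: a half-wave phase shift.
The two reflections differ by half a wavelength.
For strong reflection here: 2 n t = (m + ½) λ.
λ = 2 n t / (m + ½). The longest wavelength is m = 0: λ = 2 × 1.0 × 144 / 0.500 = 576 nm.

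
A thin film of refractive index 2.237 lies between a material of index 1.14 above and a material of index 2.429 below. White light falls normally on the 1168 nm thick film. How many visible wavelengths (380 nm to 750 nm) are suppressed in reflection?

7

Top surface (1.14 → 2.237): reflection off a higher-index medium gives a half-wave phase shift.
Ray reflecting at the bottom interface goes from n = 2.237 toward n = 2.429: a half-wave phase shift.
Zero or two π shifts → no net half-wave offset.
For dark reflection here: 2 n t = (m + ½) λ.
λ = 2 n t / (m + ½) = 5226 / (m + ½) nm.
m=6: 804 nm (IR); m=7: 697 nm (visible); m=8: 615 nm (visible); m=9: 550 nm (visible); m=10: 498 nm (visible); m=11: 454 nm (visible); m=12: 418 nm (visible); m=13: 387 nm (visible); m=14: 360 nm (UV).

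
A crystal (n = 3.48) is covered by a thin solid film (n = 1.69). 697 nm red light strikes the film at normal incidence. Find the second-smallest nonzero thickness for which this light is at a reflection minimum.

309 nm

Ray reflecting at the top interface goes from n = 1.0 toward n = 1.69: a half-wave phase shift.
Bottom surface (1.69 → 3.48): reflection off a higher-index medium gives a half-wave phase shift.
The two reflections carry the same phase change, so no net offset.
For minimum reflection here: 2 n t = (m + ½) λ.
The second-smallest nonzero thickness corresponds to m = 1: t = (m + ½) λ / (2 n) = 1.50 × 697 / (2 × 1.69) = 309 nm.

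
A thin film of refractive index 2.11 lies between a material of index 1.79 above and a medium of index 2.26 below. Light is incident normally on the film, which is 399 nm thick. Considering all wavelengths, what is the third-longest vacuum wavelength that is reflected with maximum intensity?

561 nm

Ray reflecting at the top interface goes from n = 1.79 toward n = 2.11: a half-wave phase shift.
Ray reflecting at the bottom interface goes from n = 2.11 toward n = 2.26: a half-wave phase shift.
The two reflections carry the same phase change, so no net offset.
With no net inversion, constructive interference in reflection requires 2 n t = m λ.
λ = 2 n t / m. The third-longest wavelength is m = 3: λ = 2 × 2.11 × 399 / 3.00 = 561 nm.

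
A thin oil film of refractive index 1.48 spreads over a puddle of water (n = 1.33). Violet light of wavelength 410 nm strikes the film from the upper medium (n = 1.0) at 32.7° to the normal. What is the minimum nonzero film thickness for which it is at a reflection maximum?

Ray reflecting at the top interface goes from n = 1.0 toward n = 1.48: a half-wave phase shift.
Bottom surface (1.48 → 1.33): reflection off a lower-index medium gives no phase shift.
Net: one phase inversion between the two reflected rays.
For strong reflection here: 2 n t cos θ_r = (m + ½) λ.
Snell's law: 1.0 sin 32.7° = 1.48 sin θ_r → sin θ_r = 0.365, cos θ_r = 0.931.
Minimum at m = 0: t = λ / (4 n cos θ_r) = 410 / (4 × 1.48 × 0.931) = 74.4 nm.

74.4 nm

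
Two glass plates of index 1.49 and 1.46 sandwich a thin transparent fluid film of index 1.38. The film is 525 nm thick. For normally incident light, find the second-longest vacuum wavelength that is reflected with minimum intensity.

At the upper boundary (n = 1.49 to n = 1.38) the reflected ray undergoes no phase shift.
Bottom surface (1.38 → 1.46): reflection off a higher-index medium gives a half-wave phase shift.
Net: one phase inversion between the two reflected rays.
So the condition for destructive reflection is 2 n t = m λ.
λ = 2 n t / m. The second-longest wavelength is m = 2: λ = 2 × 1.38 × 525 / 2.00 = 725 nm.

725 nm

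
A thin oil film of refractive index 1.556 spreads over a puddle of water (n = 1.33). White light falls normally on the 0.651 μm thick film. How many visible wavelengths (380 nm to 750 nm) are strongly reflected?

2

Top surface (1.0 → 1.556): reflection off a higher-index medium gives a half-wave phase shift.
Bottom surface (1.556 → 1.33): reflection off a lower-index medium gives no phase shift.
Exactly one π shift → a net half-wave offset.
With one net inversion, constructive interference in reflection requires 2 n t = (m + ½) λ.
λ = 2 n t / (m + ½) = 2026 / (m + ½) nm.
m=2: 810 nm (IR); m=3: 579 nm (visible); m=4: 450 nm (visible); m=5: 368 nm (UV).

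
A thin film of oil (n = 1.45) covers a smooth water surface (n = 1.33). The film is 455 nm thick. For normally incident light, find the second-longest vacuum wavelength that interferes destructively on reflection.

660 nm

Ray reflecting at the top interface goes from n = 1.0 toward n = 1.45: a half-wave phase shift.
At the lower boundary (n = 1.45 to n = 1.33) the reflected ray undergoes no phase shift.
Net: one phase inversion between the two reflected rays.
So the condition for destructive reflection is 2 n t = m λ.
λ = 2 n t / m. The second-longest wavelength is m = 2: λ = 2 × 1.45 × 455 / 2.00 = 660 nm.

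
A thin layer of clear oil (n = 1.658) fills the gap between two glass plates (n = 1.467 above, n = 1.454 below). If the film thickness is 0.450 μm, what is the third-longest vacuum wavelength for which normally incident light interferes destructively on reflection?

Ray reflecting at the top interface goes from n = 1.467 toward n = 1.658: a half-wave phase shift.
At the lower boundary (n = 1.658 to n = 1.454) the reflected ray undergoes no phase shift.
The two reflections differ by half a wavelength.
So the condition for destructive reflection is 2 n t = m λ.
λ = 2 n t / m. The third-longest wavelength is m = 3: λ = 2 × 1.658 × 450 / 3.00 = 497 nm.

497 nm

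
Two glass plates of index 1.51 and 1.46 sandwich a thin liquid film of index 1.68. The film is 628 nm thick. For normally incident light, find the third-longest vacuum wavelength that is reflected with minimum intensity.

703 nm

Ray reflecting at the top interface goes from n = 1.51 toward n = 1.68: a half-wave phase shift.
At the lower boundary (n = 1.68 to n = 1.46) the reflected ray undergoes no phase shift.
The two reflections differ by half a wavelength.
With one net inversion, destructive interference in reflection requires 2 n t = m λ.
λ = 2 n t / m. The third-longest wavelength is m = 3: λ = 2 × 1.68 × 628 / 3.00 = 703 nm.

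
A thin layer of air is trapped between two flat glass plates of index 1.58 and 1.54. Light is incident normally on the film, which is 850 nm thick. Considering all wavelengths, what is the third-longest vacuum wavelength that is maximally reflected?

At the upper boundary (n = 1.58 to n = 1.0) the reflected ray undergoes no phase shift.
Ray reflecting at the bottom interface goes from n = 1.0 toward n = 1.54: a half-wave phase shift.
Exactly one π shift → a net half-wave offset.
So the condition for constructive reflection is 2 n t = (m + ½) λ.
λ = 2 n t / (m + ½). The third-longest wavelength is m = 2: λ = 2 × 1.0 × 850 / 2.50 = 680 nm.

680 nm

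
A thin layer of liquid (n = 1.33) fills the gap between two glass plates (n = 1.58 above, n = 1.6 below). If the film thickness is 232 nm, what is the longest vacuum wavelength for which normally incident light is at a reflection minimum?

617 nm

At the upper boundary (n = 1.58 to n = 1.33) the reflected ray undergoes no phase shift.
Ray reflecting at the bottom interface goes from n = 1.33 toward n = 1.6: a half-wave phase shift.
Net: one phase inversion between the two reflected rays.
So the condition for destructive reflection is 2 n t = m λ.
λ = 2 n t / m. The longest wavelength is m = 1: λ = 2 × 1.33 × 232 / 1.00 = 617 nm.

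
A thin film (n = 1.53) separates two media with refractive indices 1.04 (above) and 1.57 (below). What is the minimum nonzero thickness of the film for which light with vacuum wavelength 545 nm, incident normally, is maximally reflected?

178 nm

At the upper boundary (n = 1.04 to n = 1.53) the reflected ray undergoes a half-wave phase shift.
At the lower boundary (n = 1.53 to n = 1.57) the reflected ray undergoes a half-wave phase shift.
Net: no relative phase inversion (both shifts match).
So the condition for constructive reflection is 2 n t = m λ.
Minimum nonzero at m = 1: t = λ / (2 n) = 545 / (2 × 1.53) = 178 nm.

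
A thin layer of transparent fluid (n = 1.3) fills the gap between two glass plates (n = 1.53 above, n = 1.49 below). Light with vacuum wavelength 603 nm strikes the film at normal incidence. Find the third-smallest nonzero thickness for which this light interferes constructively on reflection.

580 nm

Ray reflecting at the top interface goes from n = 1.53 toward n = 1.3: no phase shift.
At the lower boundary (n = 1.3 to n = 1.49) the reflected ray undergoes a half-wave phase shift.
The two reflections differ by half a wavelength.
With one net inversion, constructive interference in reflection requires 2 n t = (m + ½) λ.
The third-smallest nonzero thickness corresponds to m = 2: t = (m + ½) λ / (2 n) = 2.50 × 603 / (2 × 1.3) = 580 nm.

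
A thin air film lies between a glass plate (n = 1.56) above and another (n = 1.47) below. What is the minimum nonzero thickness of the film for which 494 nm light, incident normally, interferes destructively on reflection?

At the upper boundary (n = 1.56 to n = 1.0) the reflected ray undergoes no phase shift.
At the lower boundary (n = 1.0 to n = 1.47) the reflected ray undergoes a half-wave phase shift.
The two reflections differ by half a wavelength.
With one net inversion, destructive interference in reflection requires 2 n t = m λ.
Minimum nonzero at m = 1: t = λ / (2 n) = 494 / (2 × 1.0) = 247 nm.

247 nm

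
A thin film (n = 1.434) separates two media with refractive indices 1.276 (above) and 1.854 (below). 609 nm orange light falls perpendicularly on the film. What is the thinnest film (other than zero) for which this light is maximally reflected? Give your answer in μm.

0.212 μm

At the upper boundary (n = 1.276 to n = 1.434) the reflected ray undergoes a half-wave phase shift.
Bottom surface (1.434 → 1.854): reflection off a higher-index medium gives a half-wave phase shift.
Net: no relative phase inversion (both shifts match).
So the condition for constructive reflection is 2 n t = m λ.
Minimum nonzero at m = 1: t = λ / (2 n) = 609 / (2 × 1.434) = 212 nm.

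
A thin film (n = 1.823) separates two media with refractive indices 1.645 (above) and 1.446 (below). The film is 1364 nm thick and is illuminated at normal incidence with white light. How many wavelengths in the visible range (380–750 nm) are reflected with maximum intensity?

6

Ray reflecting at the top interface goes from n = 1.645 toward n = 1.823: a half-wave phase shift.
Bottom surface (1.823 → 1.446): reflection off a lower-index medium gives no phase shift.
The two reflections differ by half a wavelength.
With one net inversion, constructive interference in reflection requires 2 n t = (m + ½) λ.
λ = 2 n t / (m + ½) = 4973 / (m + ½) nm.
m=6: 765 nm (IR); m=7: 663 nm (visible); m=8: 585 nm (visible); m=9: 523 nm (visible); m=10: 474 nm (visible); m=11: 432 nm (visible); m=12: 398 nm (visible); m=13: 368 nm (UV).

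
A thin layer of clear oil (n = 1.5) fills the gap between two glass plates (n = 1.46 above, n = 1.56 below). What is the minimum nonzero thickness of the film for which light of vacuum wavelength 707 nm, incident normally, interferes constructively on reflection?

236 nm

Ray reflecting at the top interface goes from n = 1.46 toward n = 1.5: a half-wave phase shift.
At the lower boundary (n = 1.5 to n = 1.56) the reflected ray undergoes a half-wave phase shift.
The two reflections carry the same phase change, so no net offset.
With no net inversion, constructive interference in reflection requires 2 n t = m λ.
Minimum nonzero at m = 1: t = λ / (2 n) = 707 / (2 × 1.5) = 236 nm.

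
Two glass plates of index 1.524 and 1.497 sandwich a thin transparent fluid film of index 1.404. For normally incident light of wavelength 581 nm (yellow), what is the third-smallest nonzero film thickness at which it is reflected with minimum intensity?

Ray reflecting at the top interface goes from n = 1.524 toward n = 1.404: no phase shift.
At the lower boundary (n = 1.404 to n = 1.497) the reflected ray undergoes a half-wave phase shift.
Net: one phase inversion between the two reflected rays.
With one net inversion, destructive interference in reflection requires 2 n t = m λ.
The third-smallest nonzero thickness corresponds to m = 3: t = m λ / (2 n) = 3.00 × 581 / (2 × 1.404) = 621 nm.

621 nm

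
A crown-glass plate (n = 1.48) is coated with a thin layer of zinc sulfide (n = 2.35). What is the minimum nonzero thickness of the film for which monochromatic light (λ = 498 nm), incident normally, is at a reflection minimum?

At the upper boundary (n = 1.0 to n = 2.35) the reflected ray undergoes a half-wave phase shift.
Bottom surface (2.35 → 1.48): reflection off a lower-index medium gives no phase shift.
The two reflections differ by half a wavelength.
With one net inversion, destructive interference in reflection requires 2 n t = m λ.
Minimum nonzero at m = 1: t = λ / (2 n) = 498 / (2 × 2.35) = 106 nm.

106 nm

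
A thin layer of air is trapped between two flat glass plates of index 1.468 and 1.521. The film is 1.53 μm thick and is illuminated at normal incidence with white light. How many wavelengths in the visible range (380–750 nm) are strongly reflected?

Top surface (1.468 → 1.0): reflection off a lower-index medium gives no phase shift.
Bottom surface (1.0 → 1.521): reflection off a higher-index medium gives a half-wave phase shift.
Net: one phase inversion between the two reflected rays.
So the condition for constructive reflection is 2 n t = (m + ½) λ.
λ = 2 n t / (m + ½) = 3060 / (m + ½) nm.
m=3: 874 nm (IR); m=4: 680 nm (visible); m=5: 556 nm (visible); m=6: 471 nm (visible); m=7: 408 nm (visible); m=8: 360 nm (UV).

4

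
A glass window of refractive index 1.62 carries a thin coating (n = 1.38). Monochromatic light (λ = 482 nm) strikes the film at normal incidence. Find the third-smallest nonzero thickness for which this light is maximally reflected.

Top surface (1.0 → 1.38): reflection off a higher-index medium gives a half-wave phase shift.
Bottom surface (1.38 → 1.62): reflection off a higher-index medium gives a half-wave phase shift.
Net: no relative phase inversion (both shifts match).
For maximum reflection here: 2 n t = m λ.
The third-smallest nonzero thickness corresponds to m = 3: t = m λ / (2 n) = 3.00 × 482 / (2 × 1.38) = 524 nm.

524 nm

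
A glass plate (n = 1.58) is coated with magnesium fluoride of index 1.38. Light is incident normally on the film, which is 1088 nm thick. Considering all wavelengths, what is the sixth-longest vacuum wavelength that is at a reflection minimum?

Ray reflecting at the top interface goes from n = 1.0 toward n = 1.38: a half-wave phase shift.
Ray reflecting at the bottom interface goes from n = 1.38 toward n = 1.58: a half-wave phase shift.
Zero or two π shifts → no net half-wave offset.
So the condition for destructive reflection is 2 n t = (m + ½) λ.
λ = 2 n t / (m + ½). The sixth-longest wavelength is m = 5: λ = 2 × 1.38 × 1088 / 5.50 = 546 nm.

546 nm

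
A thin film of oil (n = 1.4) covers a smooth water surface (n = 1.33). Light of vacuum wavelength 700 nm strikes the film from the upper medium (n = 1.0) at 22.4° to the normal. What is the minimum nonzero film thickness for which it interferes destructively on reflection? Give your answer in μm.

At the upper boundary (n = 1.0 to n = 1.4) the reflected ray undergoes a half-wave phase shift.
Bottom surface (1.4 → 1.33): reflection off a lower-index medium gives no phase shift.
Exactly one π shift → a net half-wave offset.
With one net inversion, destructive interference in reflection requires 2 n t cos θ_r = m λ.
Snell's law: 1.0 sin 22.4° = 1.4 sin θ_r → sin θ_r = 0.272, cos θ_r = 0.962.
Minimum nonzero at m = 1: t = λ / (2 n cos θ_r) = 700 / (2 × 1.4 × 0.962) = 260 nm.

0.260 μm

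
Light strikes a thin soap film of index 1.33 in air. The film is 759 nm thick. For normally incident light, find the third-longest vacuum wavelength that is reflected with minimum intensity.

673 nm

At the upper boundary (n = 1.0 to n = 1.33) the reflected ray undergoes a half-wave phase shift.
Bottom surface (1.33 → 1.0): reflection off a lower-index medium gives no phase shift.
Net: one phase inversion between the two reflected rays.
So the condition for destructive reflection is 2 n t = m λ.
λ = 2 n t / m. The third-longest wavelength is m = 3: λ = 2 × 1.33 × 759 / 3.00 = 673 nm.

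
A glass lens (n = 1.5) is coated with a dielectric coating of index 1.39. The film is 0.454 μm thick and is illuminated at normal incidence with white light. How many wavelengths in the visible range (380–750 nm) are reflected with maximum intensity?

2

Top surface (1.0 → 1.39): reflection off a higher-index medium gives a half-wave phase shift.
At the lower boundary (n = 1.39 to n = 1.5) the reflected ray undergoes a half-wave phase shift.
Net: no relative phase inversion (both shifts match).
So the condition for constructive reflection is 2 n t = m λ.
λ = 2 n t / m = 1262 / m nm.
m=1: 1262 nm (IR); m=2: 631 nm (visible); m=3: 421 nm (visible); m=4: 316 nm (UV).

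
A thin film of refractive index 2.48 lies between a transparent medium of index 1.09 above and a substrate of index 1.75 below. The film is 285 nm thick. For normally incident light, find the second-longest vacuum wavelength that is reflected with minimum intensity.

At the upper boundary (n = 1.09 to n = 2.48) the reflected ray undergoes a half-wave phase shift.
At the lower boundary (n = 2.48 to n = 1.75) the reflected ray undergoes no phase shift.
The two reflections differ by half a wavelength.
For weak reflection here: 2 n t = m λ.
λ = 2 n t / m. The second-longest wavelength is m = 2: λ = 2 × 2.48 × 285 / 2.00 = 707 nm.

707 nm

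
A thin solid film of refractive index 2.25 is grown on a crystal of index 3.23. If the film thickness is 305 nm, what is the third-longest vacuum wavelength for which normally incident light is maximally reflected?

At the upper boundary (n = 1.0 to n = 2.25) the reflected ray undergoes a half-wave phase shift.
At the lower boundary (n = 2.25 to n = 3.23) the reflected ray undergoes a half-wave phase shift.
The two reflections carry the same phase change, so no net offset.
So the condition for constructive reflection is 2 n t = m λ.
λ = 2 n t / m. The third-longest wavelength is m = 3: λ = 2 × 2.25 × 305 / 3.00 = 458 nm.

458 nm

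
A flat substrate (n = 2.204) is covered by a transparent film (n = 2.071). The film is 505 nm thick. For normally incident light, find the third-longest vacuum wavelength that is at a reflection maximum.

Top surface (1.0 → 2.071): reflection off a higher-index medium gives a half-wave phase shift.
Ray reflecting at the bottom interface goes from n = 2.071 toward n = 2.204: a half-wave phase shift.
Net: no relative phase inversion (both shifts match).
With no net inversion, constructive interference in reflection requires 2 n t = m λ.
λ = 2 n t / m. The third-longest wavelength is m = 3: λ = 2 × 2.071 × 505 / 3.00 = 697 nm.

697 nm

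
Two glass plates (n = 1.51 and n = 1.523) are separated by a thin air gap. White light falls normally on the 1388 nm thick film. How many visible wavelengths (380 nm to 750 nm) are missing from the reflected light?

Ray reflecting at the top interface goes from n = 1.51 toward n = 1.0: no phase shift.
Ray reflecting at the bottom interface goes from n = 1.0 toward n = 1.523: a half-wave phase shift.
The two reflections differ by half a wavelength.
With one net inversion, destructive interference in reflection requires 2 n t = m λ.
λ = 2 n t / m = 2776 / m nm.
m=3: 925 nm (IR); m=4: 694 nm (visible); m=5: 555 nm (visible); m=6: 463 nm (visible); m=7: 397 nm (visible); m=8: 347 nm (UV).

4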